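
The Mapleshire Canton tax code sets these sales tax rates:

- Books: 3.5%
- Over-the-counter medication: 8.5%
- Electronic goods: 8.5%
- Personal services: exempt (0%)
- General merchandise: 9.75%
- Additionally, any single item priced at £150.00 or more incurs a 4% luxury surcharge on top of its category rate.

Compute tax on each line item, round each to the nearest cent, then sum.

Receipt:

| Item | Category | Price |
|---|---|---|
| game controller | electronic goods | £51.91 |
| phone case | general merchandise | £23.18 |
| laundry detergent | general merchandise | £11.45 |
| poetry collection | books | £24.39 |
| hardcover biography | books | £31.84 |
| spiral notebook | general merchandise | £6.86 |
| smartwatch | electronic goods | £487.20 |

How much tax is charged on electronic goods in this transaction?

£65.31

Game controller £51.91: electronic goods → 8.5% → £4.41
Smartwatch £487.20: electronic goods → 8.5% + 4% surcharge = 12.5% → £60.90
Tax on electronic goods = £4.41 + £60.90 = £65.31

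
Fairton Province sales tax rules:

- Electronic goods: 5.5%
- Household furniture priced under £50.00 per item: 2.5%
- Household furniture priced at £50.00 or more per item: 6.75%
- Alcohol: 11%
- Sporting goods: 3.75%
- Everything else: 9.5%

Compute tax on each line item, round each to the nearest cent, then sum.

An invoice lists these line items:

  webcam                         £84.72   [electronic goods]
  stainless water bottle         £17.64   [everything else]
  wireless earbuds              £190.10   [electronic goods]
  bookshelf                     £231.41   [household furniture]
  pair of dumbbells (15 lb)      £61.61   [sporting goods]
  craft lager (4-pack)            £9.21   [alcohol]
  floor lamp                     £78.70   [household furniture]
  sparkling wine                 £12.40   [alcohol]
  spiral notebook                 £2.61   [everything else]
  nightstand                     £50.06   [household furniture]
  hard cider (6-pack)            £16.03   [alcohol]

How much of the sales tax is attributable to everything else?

Stainless water bottle £17.64: everything else → 9.5% → £1.68
Spiral notebook £2.61: everything else → 9.5% → £0.25
Tax on everything else = £1.68 + £0.25 = £1.93

£1.93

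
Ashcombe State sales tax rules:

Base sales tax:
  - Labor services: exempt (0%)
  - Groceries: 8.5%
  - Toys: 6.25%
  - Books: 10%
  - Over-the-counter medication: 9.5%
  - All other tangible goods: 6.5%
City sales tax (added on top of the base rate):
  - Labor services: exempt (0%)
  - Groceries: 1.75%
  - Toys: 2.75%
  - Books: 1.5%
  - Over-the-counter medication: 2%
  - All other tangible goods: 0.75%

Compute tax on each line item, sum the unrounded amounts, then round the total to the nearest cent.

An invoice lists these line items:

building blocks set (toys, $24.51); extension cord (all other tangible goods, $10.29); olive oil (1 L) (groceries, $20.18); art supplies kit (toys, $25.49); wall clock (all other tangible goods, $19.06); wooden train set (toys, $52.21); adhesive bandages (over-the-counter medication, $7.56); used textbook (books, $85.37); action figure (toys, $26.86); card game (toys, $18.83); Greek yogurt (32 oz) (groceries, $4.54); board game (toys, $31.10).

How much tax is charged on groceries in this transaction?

Olive oil (1 L) $20.18: groceries → 8.5% + 1.75% city = 10.25% → $2.06845
Greek yogurt (32 oz) $4.54: groceries → 8.5% + 1.75% city = 10.25% → $0.46535
Tax on groceries: unrounded sum = $2.5338 → $2.53

$2.53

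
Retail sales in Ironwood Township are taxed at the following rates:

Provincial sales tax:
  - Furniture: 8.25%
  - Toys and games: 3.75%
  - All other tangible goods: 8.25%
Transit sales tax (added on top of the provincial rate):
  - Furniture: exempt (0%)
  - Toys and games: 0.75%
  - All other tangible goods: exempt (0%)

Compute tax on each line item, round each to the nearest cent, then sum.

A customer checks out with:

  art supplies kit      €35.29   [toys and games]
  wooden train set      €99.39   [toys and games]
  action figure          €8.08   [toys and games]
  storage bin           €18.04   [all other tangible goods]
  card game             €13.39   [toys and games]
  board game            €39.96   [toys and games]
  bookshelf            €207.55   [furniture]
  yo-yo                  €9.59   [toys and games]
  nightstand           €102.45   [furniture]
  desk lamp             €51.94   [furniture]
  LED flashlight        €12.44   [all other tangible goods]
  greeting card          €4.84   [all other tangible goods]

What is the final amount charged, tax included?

€644.99

Art supplies kit €35.29: toys and games → 3.75% + 0.75% transit = 4.5% → €1.59
Wooden train set €99.39: toys and games → 3.75% + 0.75% transit = 4.5% → €4.47
Action figure €8.08: toys and games → 3.75% + 0.75% transit = 4.5% → €0.36
Storage bin €18.04: all other tangible goods → 8.25% + 0% transit = 8.25% → €1.49
Card game €13.39: toys and games → 3.75% + 0.75% transit = 4.5% → €0.60
Board game €39.96: toys and games → 3.75% + 0.75% transit = 4.5% → €1.80
Bookshelf €207.55: furniture → 8.25% + 0% transit = 8.25% → €17.12
Yo-yo €9.59: toys and games → 3.75% + 0.75% transit = 4.5% → €0.43
Nightstand €102.45: furniture → 8.25% + 0% transit = 8.25% → €8.45
Desk lamp €51.94: furniture → 8.25% + 0% transit = 8.25% → €4.29
LED flashlight €12.44: all other tangible goods → 8.25% + 0% transit = 8.25% → €1.03
Greeting card €4.84: all other tangible goods → 8.25% + 0% transit = 8.25% → €0.40
Subtotal = €602.96; tax = €42.03; total due = €644.99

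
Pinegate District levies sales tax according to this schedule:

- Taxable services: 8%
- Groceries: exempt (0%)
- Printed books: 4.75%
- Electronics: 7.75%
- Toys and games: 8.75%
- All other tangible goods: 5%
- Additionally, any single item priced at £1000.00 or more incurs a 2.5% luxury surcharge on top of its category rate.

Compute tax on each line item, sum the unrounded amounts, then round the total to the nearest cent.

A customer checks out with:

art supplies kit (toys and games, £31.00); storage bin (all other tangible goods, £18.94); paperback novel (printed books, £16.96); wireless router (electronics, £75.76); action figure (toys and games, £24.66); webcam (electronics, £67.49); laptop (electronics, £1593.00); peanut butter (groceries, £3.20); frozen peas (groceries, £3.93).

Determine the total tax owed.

Art supplies kit £31.00: toys and games → 8.75% → £2.7125
Storage bin £18.94: all other tangible goods → 5% → £0.947
Paperback novel £16.96: printed books → 4.75% → £0.8056
Wireless router £75.76: electronics → 7.75% → £5.8714
Action figure £24.66: toys and games → 8.75% → £2.15775
Webcam £67.49: electronics → 7.75% → £5.230475
Laptop £1593.00: electronics → 7.75% + 2.5% surcharge = 10.25% → £163.2825
Peanut butter £3.20: groceries → 0% → £0.00
Frozen peas £3.93: groceries → 0% → £0.00
Unrounded tax sum = £181.007225 → £181.01

£181.01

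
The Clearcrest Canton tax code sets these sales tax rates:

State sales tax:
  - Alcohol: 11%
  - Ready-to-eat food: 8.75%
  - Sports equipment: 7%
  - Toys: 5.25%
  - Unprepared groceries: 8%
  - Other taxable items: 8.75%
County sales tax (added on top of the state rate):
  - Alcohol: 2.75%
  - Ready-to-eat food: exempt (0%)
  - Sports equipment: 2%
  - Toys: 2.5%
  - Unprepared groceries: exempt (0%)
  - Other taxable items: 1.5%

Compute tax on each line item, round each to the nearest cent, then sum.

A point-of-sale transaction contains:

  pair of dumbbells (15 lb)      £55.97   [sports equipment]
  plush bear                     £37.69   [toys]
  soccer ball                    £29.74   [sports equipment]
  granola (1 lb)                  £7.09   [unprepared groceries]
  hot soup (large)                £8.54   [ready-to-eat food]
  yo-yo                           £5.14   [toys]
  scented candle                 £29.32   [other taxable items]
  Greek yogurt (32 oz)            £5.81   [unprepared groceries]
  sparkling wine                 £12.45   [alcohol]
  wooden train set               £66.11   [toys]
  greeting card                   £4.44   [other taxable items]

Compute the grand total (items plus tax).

Pair of dumbbells (15 lb) £55.97: sports equipment → 7% + 2% county = 9% → £5.04
Plush bear £37.69: toys → 5.25% + 2.5% county = 7.75% → £2.92
Soccer ball £29.74: sports equipment → 7% + 2% county = 9% → £2.68
Granola (1 lb) £7.09: unprepared groceries → 8% + 0% county = 8% → £0.57
Hot soup (large) £8.54: ready-to-eat food → 8.75% + 0% county = 8.75% → £0.75
Yo-yo £5.14: toys → 5.25% + 2.5% county = 7.75% → £0.40
Scented candle £29.32: other taxable items → 8.75% + 1.5% county = 10.25% → £3.01
Greek yogurt (32 oz) £5.81: unprepared groceries → 8% + 0% county = 8% → £0.46
Sparkling wine £12.45: alcohol → 11% + 2.75% county = 13.75% → £1.71
Wooden train set £66.11: toys → 5.25% + 2.5% county = 7.75% → £5.12
Greeting card £4.44: other taxable items → 8.75% + 1.5% county = 10.25% → £0.46
Subtotal = £262.30; tax = £23.12; total due = £285.42

£285.42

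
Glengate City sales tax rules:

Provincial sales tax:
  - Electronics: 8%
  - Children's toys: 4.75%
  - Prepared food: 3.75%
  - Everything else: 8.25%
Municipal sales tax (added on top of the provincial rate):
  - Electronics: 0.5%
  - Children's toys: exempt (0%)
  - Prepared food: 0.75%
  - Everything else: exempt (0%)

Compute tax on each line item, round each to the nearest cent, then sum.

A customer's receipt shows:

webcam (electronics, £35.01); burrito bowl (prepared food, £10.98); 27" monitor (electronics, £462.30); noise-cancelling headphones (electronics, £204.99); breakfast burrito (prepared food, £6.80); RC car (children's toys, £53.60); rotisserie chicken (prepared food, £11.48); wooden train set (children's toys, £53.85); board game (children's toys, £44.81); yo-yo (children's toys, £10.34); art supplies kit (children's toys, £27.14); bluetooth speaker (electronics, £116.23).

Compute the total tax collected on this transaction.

Webcam £35.01: electronics → 8% + 0.5% municipal = 8.5% → £2.98
Burrito bowl £10.98: prepared food → 3.75% + 0.75% municipal = 4.5% → £0.49
27" monitor £462.30: electronics → 8% + 0.5% municipal = 8.5% → £39.30
Noise-cancelling headphones £204.99: electronics → 8% + 0.5% municipal = 8.5% → £17.42
Breakfast burrito £6.80: prepared food → 3.75% + 0.75% municipal = 4.5% → £0.31
RC car £53.60: children's toys → 4.75% + 0% municipal = 4.75% → £2.55
Rotisserie chicken £11.48: prepared food → 3.75% + 0.75% municipal = 4.5% → £0.52
Wooden train set £53.85: children's toys → 4.75% + 0% municipal = 4.75% → £2.56
Board game £44.81: children's toys → 4.75% + 0% municipal = 4.75% → £2.13
Yo-yo £10.34: children's toys → 4.75% + 0% municipal = 4.75% → £0.49
Art supplies kit £27.14: children's toys → 4.75% + 0% municipal = 4.75% → £1.29
Bluetooth speaker £116.23: electronics → 8% + 0.5% municipal = 8.5% → £9.88
Total tax = £2.98 + £0.49 + £39.30 + £17.42 + £0.31 + £2.55 + £0.52 + £2.56 + £2.13 + £0.49 + £1.29 + £9.88 = £79.92

£79.92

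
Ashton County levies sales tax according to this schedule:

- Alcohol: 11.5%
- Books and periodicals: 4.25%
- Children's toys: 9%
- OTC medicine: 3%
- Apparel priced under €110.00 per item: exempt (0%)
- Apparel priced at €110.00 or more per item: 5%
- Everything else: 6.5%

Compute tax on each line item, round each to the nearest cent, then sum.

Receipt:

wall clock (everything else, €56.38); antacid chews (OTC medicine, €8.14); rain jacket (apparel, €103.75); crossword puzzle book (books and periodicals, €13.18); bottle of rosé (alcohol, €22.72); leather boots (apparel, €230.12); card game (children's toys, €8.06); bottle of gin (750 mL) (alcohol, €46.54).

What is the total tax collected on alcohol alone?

Bottle of rosé €22.72: alcohol → 11.5% → €2.61
Bottle of gin (750 mL) €46.54: alcohol → 11.5% → €5.35
Tax on alcohol = €2.61 + €5.35 = €7.96

€7.96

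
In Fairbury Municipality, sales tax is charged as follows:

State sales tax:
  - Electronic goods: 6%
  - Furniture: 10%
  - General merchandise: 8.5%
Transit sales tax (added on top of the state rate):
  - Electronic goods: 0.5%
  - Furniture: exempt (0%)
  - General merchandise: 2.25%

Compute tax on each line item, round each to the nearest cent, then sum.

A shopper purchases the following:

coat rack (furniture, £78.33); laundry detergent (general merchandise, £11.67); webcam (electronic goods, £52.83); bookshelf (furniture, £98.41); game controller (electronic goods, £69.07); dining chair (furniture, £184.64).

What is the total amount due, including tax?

Coat rack £78.33: furniture → 10% + 0% transit = 10% → £7.83
Laundry detergent £11.67: general merchandise → 8.5% + 2.25% transit = 10.75% → £1.25
Webcam £52.83: electronic goods → 6% + 0.5% transit = 6.5% → £3.43
Bookshelf £98.41: furniture → 10% + 0% transit = 10% → £9.84
Game controller £69.07: electronic goods → 6% + 0.5% transit = 6.5% → £4.49
Dining chair £184.64: furniture → 10% + 0% transit = 10% → £18.46
Subtotal = £494.95; tax = £45.30; total due = £540.25

£540.25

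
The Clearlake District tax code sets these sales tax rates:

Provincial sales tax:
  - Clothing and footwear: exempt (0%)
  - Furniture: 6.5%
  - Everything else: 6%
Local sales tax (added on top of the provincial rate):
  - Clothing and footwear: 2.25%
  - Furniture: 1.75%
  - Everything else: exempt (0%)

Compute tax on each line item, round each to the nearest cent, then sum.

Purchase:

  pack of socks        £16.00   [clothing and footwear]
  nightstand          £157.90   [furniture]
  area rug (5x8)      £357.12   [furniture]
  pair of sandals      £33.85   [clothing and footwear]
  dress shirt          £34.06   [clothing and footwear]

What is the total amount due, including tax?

£643.31

Pack of socks £16.00: clothing and footwear → 0% + 2.25% local = 2.25% → £0.36
Nightstand £157.90: furniture → 6.5% + 1.75% local = 8.25% → £13.03
Area rug (5x8) £357.12: furniture → 6.5% + 1.75% local = 8.25% → £29.46
Pair of sandals £33.85: clothing and footwear → 0% + 2.25% local = 2.25% → £0.76
Dress shirt £34.06: clothing and footwear → 0% + 2.25% local = 2.25% → £0.77
Subtotal = £598.93; tax = £44.38; total due = £643.31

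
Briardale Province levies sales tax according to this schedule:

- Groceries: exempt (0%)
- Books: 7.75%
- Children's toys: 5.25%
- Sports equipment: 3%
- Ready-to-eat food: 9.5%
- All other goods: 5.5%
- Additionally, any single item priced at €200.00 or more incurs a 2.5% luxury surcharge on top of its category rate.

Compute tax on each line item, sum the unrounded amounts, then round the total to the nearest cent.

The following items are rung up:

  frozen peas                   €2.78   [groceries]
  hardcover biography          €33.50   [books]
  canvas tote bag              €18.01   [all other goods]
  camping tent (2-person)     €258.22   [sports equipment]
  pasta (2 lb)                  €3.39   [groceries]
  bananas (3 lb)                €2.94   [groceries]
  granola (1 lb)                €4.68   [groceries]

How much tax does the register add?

Frozen peas €2.78: groceries → 0% → €0.00
Hardcover biography €33.50: books → 7.75% → €2.59625
Canvas tote bag €18.01: all other goods → 5.5% → €0.99055
Camping tent (2-person) €258.22: sports equipment → 3% + 2.5% surcharge = 5.5% → €14.2021
Pasta (2 lb) €3.39: groceries → 0% → €0.00
Bananas (3 lb) €2.94: groceries → 0% → €0.00
Granola (1 lb) €4.68: groceries → 0% → €0.00
Unrounded tax sum = €17.7889 → €17.79

€17.79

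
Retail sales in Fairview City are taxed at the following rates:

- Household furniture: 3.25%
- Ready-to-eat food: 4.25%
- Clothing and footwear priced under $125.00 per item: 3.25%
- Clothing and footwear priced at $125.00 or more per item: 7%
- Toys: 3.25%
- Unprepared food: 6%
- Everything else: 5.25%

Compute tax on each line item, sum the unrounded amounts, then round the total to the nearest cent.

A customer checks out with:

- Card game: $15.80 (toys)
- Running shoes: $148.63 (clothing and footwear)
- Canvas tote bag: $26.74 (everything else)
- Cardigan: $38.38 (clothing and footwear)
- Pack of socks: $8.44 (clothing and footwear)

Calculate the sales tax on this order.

Card game $15.80: toys → 3.25% → $0.5135
Running shoes $148.63: clothing and footwear, $125.00 or more → 7% → $10.4041
Canvas tote bag $26.74: everything else → 5.25% → $1.40385
Cardigan $38.38: clothing and footwear, under $125.00 → 3.25% → $1.24735
Pack of socks $8.44: clothing and footwear, under $125.00 → 3.25% → $0.2743
Unrounded tax sum = $13.8431 → $13.84

$13.84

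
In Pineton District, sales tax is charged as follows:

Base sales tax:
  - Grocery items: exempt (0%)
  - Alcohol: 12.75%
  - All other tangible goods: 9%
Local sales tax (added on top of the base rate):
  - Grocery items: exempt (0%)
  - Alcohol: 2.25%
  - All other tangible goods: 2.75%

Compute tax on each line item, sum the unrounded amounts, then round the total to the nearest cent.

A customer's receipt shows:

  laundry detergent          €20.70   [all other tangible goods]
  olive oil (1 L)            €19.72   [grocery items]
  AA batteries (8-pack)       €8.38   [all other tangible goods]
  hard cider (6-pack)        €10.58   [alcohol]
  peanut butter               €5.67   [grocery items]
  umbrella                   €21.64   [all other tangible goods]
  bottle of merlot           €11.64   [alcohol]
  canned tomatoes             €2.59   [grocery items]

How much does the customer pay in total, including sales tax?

€110.21

Laundry detergent €20.70: all other tangible goods → 9% + 2.75% local = 11.75% → €2.43225
Olive oil (1 L) €19.72: grocery items → 0% + 0% local = 0% → €0.00
AA batteries (8-pack) €8.38: all other tangible goods → 9% + 2.75% local = 11.75% → €0.98465
Hard cider (6-pack) €10.58: alcohol → 12.75% + 2.25% local = 15% → €1.587
Peanut butter €5.67: grocery items → 0% + 0% local = 0% → €0.00
Umbrella €21.64: all other tangible goods → 9% + 2.75% local = 11.75% → €2.5427
Bottle of merlot €11.64: alcohol → 12.75% + 2.25% local = 15% → €1.746
Canned tomatoes €2.59: grocery items → 0% + 0% local = 0% → €0.00
Subtotal = €100.92; unrounded tax = €9.2926 → €9.29; total due = €110.21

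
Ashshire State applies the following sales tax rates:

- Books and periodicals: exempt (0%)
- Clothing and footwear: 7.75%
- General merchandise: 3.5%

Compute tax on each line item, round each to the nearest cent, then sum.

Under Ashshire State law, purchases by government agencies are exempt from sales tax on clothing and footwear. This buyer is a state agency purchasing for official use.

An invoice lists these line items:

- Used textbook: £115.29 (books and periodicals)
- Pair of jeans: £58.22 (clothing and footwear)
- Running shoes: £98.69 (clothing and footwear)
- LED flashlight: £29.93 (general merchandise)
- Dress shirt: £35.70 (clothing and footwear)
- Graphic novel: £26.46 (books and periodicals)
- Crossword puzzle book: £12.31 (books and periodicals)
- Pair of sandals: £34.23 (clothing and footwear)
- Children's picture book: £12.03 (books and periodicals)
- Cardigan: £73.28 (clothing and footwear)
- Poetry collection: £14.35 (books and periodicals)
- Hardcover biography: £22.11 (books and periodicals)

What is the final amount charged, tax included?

£533.65

Used textbook £115.29: books and periodicals → 0% → £0.00
Pair of jeans £58.22: clothing and footwear, buyer-exempt → 0% → £0.00
Running shoes £98.69: clothing and footwear, buyer-exempt → 0% → £0.00
LED flashlight £29.93: general merchandise → 3.5% → £1.05
Dress shirt £35.70: clothing and footwear, buyer-exempt → 0% → £0.00
Graphic novel £26.46: books and periodicals → 0% → £0.00
Crossword puzzle book £12.31: books and periodicals → 0% → £0.00
Pair of sandals £34.23: clothing and footwear, buyer-exempt → 0% → £0.00
Children's picture book £12.03: books and periodicals → 0% → £0.00
Cardigan £73.28: clothing and footwear, buyer-exempt → 0% → £0.00
Poetry collection £14.35: books and periodicals → 0% → £0.00
Hardcover biography £22.11: books and periodicals → 0% → £0.00
Subtotal = £532.60; tax = £1.05; total due = £533.65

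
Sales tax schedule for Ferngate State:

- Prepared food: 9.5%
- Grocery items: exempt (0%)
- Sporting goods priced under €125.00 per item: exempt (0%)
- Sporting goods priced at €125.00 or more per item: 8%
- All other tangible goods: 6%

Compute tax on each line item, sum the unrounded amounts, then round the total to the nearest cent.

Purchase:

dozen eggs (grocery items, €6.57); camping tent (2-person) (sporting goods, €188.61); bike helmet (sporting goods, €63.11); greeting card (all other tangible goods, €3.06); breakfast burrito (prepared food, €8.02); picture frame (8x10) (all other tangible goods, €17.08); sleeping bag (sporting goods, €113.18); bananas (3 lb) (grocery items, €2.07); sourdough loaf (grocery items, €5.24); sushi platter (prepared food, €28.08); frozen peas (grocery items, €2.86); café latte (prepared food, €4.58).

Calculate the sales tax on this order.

Dozen eggs €6.57: grocery items → 0% → €0.00
Camping tent (2-person) €188.61: sporting goods, €125.00 or more → 8% → €15.0888
Bike helmet €63.11: sporting goods, under €125.00 → 0% → €0.00
Greeting card €3.06: all other tangible goods → 6% → €0.1836
Breakfast burrito €8.02: prepared food → 9.5% → €0.7619
Picture frame (8x10) €17.08: all other tangible goods → 6% → €1.0248
Sleeping bag €113.18: sporting goods, under €125.00 → 0% → €0.00
Bananas (3 lb) €2.07: grocery items → 0% → €0.00
Sourdough loaf €5.24: grocery items → 0% → €0.00
Sushi platter €28.08: prepared food → 9.5% → €2.6676
Frozen peas €2.86: grocery items → 0% → €0.00
Café latte €4.58: prepared food → 9.5% → €0.4351
Unrounded tax sum = €20.1618 → €20.16

€20.16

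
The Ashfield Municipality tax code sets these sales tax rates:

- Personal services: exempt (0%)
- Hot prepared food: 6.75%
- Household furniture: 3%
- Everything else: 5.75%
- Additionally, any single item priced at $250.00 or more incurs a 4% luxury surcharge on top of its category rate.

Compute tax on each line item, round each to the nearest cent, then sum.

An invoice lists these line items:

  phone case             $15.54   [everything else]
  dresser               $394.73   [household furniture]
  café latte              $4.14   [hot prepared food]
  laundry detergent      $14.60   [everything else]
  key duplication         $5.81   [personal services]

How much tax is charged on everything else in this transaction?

$1.73

Phone case $15.54: everything else → 5.75% → $0.89
Laundry detergent $14.60: everything else → 5.75% → $0.84
Tax on everything else = $0.89 + $0.84 = $1.73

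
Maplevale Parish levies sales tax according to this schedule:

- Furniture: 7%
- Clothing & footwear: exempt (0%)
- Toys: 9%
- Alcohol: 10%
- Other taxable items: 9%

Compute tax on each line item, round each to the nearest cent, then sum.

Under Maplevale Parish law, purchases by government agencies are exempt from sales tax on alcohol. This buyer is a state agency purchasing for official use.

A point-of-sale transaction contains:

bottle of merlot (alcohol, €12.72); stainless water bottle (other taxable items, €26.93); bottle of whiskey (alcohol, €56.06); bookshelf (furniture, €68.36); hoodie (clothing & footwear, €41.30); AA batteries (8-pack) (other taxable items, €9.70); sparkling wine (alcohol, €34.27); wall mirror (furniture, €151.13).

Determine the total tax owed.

Bottle of merlot €12.72: alcohol, buyer-exempt → 0% → €0.00
Stainless water bottle €26.93: other taxable items → 9% → €2.42
Bottle of whiskey €56.06: alcohol, buyer-exempt → 0% → €0.00
Bookshelf €68.36: furniture → 7% → €4.79
Hoodie €41.30: clothing & footwear → 0% → €0.00
AA batteries (8-pack) €9.70: other taxable items → 9% → €0.87
Sparkling wine €34.27: alcohol, buyer-exempt → 0% → €0.00
Wall mirror €151.13: furniture → 7% → €10.58
Total tax = €2.42 + €4.79 + €0.87 + €10.58 = €18.66

€18.66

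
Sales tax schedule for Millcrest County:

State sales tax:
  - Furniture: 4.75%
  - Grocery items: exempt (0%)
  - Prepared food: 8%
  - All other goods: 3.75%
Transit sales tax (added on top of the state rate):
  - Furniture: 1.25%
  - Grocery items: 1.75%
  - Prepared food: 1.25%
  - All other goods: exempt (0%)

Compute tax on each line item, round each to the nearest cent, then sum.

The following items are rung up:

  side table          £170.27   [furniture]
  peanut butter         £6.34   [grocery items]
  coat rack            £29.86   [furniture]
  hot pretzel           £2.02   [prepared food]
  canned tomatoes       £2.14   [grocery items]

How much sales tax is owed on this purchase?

Side table £170.27: furniture → 4.75% + 1.25% transit = 6% → £10.22
Peanut butter £6.34: grocery items → 0% + 1.75% transit = 1.75% → £0.11
Coat rack £29.86: furniture → 4.75% + 1.25% transit = 6% → £1.79
Hot pretzel £2.02: prepared food → 8% + 1.25% transit = 9.25% → £0.19
Canned tomatoes £2.14: grocery items → 0% + 1.75% transit = 1.75% → £0.04
Total tax = £10.22 + £0.11 + £1.79 + £0.19 + £0.04 = £12.35

£12.35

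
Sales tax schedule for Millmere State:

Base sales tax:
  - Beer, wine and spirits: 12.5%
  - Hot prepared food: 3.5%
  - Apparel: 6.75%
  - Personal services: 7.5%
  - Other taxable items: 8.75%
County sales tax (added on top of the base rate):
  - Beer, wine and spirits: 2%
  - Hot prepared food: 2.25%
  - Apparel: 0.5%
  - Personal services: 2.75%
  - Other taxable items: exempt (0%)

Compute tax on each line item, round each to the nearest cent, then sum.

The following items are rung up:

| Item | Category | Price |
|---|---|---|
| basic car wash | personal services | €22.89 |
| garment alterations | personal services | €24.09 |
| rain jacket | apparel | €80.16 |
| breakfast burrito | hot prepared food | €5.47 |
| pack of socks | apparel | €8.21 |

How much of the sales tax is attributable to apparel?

€6.41

Rain jacket €80.16: apparel → 6.75% + 0.5% county = 7.25% → €5.81
Pack of socks €8.21: apparel → 6.75% + 0.5% county = 7.25% → €0.60
Tax on apparel = €5.81 + €0.60 = €6.41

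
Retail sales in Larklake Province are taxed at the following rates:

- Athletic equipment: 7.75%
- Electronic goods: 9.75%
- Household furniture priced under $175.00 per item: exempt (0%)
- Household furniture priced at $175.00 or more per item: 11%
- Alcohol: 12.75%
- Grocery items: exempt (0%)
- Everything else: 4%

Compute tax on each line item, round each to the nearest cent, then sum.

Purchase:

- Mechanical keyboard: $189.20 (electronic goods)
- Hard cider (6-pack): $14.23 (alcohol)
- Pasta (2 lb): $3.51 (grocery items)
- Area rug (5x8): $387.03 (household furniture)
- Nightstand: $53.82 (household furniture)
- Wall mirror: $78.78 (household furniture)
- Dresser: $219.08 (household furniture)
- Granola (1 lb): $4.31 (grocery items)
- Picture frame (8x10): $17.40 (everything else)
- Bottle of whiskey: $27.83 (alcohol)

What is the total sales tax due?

$91.18

Mechanical keyboard $189.20: electronic goods → 9.75% → $18.45
Hard cider (6-pack) $14.23: alcohol → 12.75% → $1.81
Pasta (2 lb) $3.51: grocery items → 0% → $0.00
Area rug (5x8) $387.03: household furniture, $175.00 or more → 11% → $42.57
Nightstand $53.82: household furniture, under $175.00 → 0% → $0.00
Wall mirror $78.78: household furniture, under $175.00 → 0% → $0.00
Dresser $219.08: household furniture, $175.00 or more → 11% → $24.10
Granola (1 lb) $4.31: grocery items → 0% → $0.00
Picture frame (8x10) $17.40: everything else → 4% → $0.70
Bottle of whiskey $27.83: alcohol → 12.75% → $3.55
Total tax = $18.45 + $1.81 + $42.57 + $24.10 + $0.70 + $3.55 = $91.18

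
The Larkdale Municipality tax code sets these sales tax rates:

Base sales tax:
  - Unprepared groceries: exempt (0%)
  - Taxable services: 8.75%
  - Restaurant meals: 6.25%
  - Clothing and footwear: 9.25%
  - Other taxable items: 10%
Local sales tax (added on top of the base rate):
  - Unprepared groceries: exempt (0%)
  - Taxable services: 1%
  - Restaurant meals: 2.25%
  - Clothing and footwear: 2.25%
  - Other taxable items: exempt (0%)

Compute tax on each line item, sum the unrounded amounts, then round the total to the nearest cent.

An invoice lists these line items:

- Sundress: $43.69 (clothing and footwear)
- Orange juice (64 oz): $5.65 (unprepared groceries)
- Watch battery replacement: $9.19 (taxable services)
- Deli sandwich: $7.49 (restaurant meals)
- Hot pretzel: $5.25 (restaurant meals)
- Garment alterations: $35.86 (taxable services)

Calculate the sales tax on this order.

$10.50

Sundress $43.69: clothing and footwear → 9.25% + 2.25% local = 11.5% → $5.02435
Orange juice (64 oz) $5.65: unprepared groceries → 0% + 0% local = 0% → $0.00
Watch battery replacement $9.19: taxable services → 8.75% + 1% local = 9.75% → $0.896025
Deli sandwich $7.49: restaurant meals → 6.25% + 2.25% local = 8.5% → $0.63665
Hot pretzel $5.25: restaurant meals → 6.25% + 2.25% local = 8.5% → $0.44625
Garment alterations $35.86: taxable services → 8.75% + 1% local = 9.75% → $3.49635
Unrounded tax sum = $10.499625 → $10.50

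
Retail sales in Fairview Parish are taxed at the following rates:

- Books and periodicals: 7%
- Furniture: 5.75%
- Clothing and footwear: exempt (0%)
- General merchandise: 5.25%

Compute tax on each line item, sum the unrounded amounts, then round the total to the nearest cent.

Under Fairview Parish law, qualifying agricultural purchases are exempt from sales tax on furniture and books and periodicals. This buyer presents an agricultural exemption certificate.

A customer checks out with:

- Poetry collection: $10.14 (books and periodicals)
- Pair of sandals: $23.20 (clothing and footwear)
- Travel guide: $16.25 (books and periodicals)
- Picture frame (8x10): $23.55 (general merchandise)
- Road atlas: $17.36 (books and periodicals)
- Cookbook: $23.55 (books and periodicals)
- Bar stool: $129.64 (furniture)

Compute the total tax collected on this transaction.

$1.24

Poetry collection $10.14: books and periodicals, buyer-exempt → 0% → $0.00
Pair of sandals $23.20: clothing and footwear → 0% → $0.00
Travel guide $16.25: books and periodicals, buyer-exempt → 0% → $0.00
Picture frame (8x10) $23.55: general merchandise → 5.25% → $1.236375
Road atlas $17.36: books and periodicals, buyer-exempt → 0% → $0.00
Cookbook $23.55: books and periodicals, buyer-exempt → 0% → $0.00
Bar stool $129.64: furniture, buyer-exempt → 0% → $0.00
Unrounded tax sum = $1.236375 → $1.24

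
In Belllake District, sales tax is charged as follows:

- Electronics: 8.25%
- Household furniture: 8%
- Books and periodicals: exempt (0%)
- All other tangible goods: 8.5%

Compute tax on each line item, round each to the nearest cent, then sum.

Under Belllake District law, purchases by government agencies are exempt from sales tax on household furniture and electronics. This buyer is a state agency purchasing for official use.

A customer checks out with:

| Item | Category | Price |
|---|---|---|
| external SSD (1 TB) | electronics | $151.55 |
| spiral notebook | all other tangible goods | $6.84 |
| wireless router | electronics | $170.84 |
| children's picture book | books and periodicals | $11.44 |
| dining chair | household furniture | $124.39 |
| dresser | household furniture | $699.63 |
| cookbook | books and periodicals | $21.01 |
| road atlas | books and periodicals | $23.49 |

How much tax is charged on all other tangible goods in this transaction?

Spiral notebook $6.84: all other tangible goods → 8.5% → $0.58
Tax on all other tangible goods = $0.58

$0.58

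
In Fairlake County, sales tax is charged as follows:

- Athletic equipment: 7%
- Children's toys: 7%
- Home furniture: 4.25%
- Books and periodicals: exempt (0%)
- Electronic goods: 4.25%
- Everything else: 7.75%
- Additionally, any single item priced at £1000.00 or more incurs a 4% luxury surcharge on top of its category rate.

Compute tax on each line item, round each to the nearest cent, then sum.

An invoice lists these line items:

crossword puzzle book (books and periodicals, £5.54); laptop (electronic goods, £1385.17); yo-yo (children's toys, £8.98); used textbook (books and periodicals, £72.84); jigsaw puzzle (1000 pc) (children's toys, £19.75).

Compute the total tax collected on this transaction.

£116.29

Crossword puzzle book £5.54: books and periodicals → 0% → £0.00
Laptop £1385.17: electronic goods → 4.25% + 4% surcharge = 8.25% → £114.28
Yo-yo £8.98: children's toys → 7% → £0.63
Used textbook £72.84: books and periodicals → 0% → £0.00
Jigsaw puzzle (1000 pc) £19.75: children's toys → 7% → £1.38
Total tax = £114.28 + £0.63 + £1.38 = £116.29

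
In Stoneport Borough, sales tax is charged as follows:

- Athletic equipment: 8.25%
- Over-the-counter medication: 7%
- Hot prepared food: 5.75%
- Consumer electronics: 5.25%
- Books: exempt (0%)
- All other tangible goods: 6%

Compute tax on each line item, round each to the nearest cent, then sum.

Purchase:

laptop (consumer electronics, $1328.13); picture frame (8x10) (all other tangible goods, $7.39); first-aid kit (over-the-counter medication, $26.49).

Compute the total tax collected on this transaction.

Laptop $1328.13: consumer electronics → 5.25% → $69.73
Picture frame (8x10) $7.39: all other tangible goods → 6% → $0.44
First-aid kit $26.49: over-the-counter medication → 7% → $1.85
Total tax = $69.73 + $0.44 + $1.85 = $72.02

$72.02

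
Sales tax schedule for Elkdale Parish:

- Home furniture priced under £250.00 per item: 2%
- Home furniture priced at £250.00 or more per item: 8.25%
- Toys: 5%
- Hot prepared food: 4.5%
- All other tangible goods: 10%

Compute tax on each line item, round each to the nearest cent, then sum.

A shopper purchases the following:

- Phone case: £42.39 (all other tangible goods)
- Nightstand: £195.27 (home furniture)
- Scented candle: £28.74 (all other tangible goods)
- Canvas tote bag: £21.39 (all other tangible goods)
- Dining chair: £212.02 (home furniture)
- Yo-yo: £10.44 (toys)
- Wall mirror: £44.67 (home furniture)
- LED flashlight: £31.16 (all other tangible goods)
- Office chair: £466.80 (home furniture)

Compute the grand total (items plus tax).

Phone case £42.39: all other tangible goods → 10% → £4.24
Nightstand £195.27: home furniture, under £250.00 → 2% → £3.91
Scented candle £28.74: all other tangible goods → 10% → £2.87
Canvas tote bag £21.39: all other tangible goods → 10% → £2.14
Dining chair £212.02: home furniture, under £250.00 → 2% → £4.24
Yo-yo £10.44: toys → 5% → £0.52
Wall mirror £44.67: home furniture, under £250.00 → 2% → £0.89
LED flashlight £31.16: all other tangible goods → 10% → £3.12
Office chair £466.80: home furniture, £250.00 or more → 8.25% → £38.51
Subtotal = £1052.88; tax = £60.44; total due = £1113.32

£1113.32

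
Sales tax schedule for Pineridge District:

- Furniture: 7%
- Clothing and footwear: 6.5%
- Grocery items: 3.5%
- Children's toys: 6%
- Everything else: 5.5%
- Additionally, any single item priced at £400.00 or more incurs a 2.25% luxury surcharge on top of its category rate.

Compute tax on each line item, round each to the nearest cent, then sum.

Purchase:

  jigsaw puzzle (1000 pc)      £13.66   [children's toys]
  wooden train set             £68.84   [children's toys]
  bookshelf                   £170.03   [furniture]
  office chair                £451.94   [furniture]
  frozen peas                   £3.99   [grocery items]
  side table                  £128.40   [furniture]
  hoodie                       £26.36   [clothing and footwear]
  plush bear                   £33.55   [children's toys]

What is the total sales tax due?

£71.50

Jigsaw puzzle (1000 pc) £13.66: children's toys → 6% → £0.82
Wooden train set £68.84: children's toys → 6% → £4.13
Bookshelf £170.03: furniture → 7% → £11.90
Office chair £451.94: furniture → 7% + 2.25% surcharge = 9.25% → £41.80
Frozen peas £3.99: grocery items → 3.5% → £0.14
Side table £128.40: furniture → 7% → £8.99
Hoodie £26.36: clothing and footwear → 6.5% → £1.71
Plush bear £33.55: children's toys → 6% → £2.01
Total tax = £0.82 + £4.13 + £11.90 + £41.80 + £0.14 + £8.99 + £1.71 + £2.01 = £71.50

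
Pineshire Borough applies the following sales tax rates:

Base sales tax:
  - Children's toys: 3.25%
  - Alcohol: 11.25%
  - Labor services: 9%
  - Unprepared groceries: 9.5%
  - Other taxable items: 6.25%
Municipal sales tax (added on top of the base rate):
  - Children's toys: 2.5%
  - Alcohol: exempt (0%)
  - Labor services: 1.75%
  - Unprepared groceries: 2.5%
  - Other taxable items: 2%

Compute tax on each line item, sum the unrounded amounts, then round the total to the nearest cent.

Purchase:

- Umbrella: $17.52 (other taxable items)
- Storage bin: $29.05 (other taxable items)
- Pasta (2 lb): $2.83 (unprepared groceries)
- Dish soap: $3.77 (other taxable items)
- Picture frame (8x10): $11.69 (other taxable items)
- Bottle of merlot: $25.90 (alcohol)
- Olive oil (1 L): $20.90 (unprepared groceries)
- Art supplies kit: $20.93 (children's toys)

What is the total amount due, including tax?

Umbrella $17.52: other taxable items → 6.25% + 2% municipal = 8.25% → $1.4454
Storage bin $29.05: other taxable items → 6.25% + 2% municipal = 8.25% → $2.396625
Pasta (2 lb) $2.83: unprepared groceries → 9.5% + 2.5% municipal = 12% → $0.3396
Dish soap $3.77: other taxable items → 6.25% + 2% municipal = 8.25% → $0.311025
Picture frame (8x10) $11.69: other taxable items → 6.25% + 2% municipal = 8.25% → $0.964425
Bottle of merlot $25.90: alcohol → 11.25% + 0% municipal = 11.25% → $2.91375
Olive oil (1 L) $20.90: unprepared groceries → 9.5% + 2.5% municipal = 12% → $2.508
Art supplies kit $20.93: children's toys → 3.25% + 2.5% municipal = 5.75% → $1.203475
Subtotal = $132.59; unrounded tax = $12.0823 → $12.08; total due = $144.67

$144.67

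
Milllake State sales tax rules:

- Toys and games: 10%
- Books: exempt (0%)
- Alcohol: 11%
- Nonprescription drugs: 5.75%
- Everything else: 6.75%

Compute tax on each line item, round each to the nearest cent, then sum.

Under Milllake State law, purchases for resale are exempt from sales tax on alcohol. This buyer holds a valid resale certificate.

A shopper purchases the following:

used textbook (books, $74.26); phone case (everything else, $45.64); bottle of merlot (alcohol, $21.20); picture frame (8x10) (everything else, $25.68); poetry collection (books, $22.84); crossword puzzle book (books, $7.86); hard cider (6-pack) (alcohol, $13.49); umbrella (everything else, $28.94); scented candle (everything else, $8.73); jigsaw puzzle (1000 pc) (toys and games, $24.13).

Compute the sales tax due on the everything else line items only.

$7.35

Phone case $45.64: everything else → 6.75% → $3.08
Picture frame (8x10) $25.68: everything else → 6.75% → $1.73
Umbrella $28.94: everything else → 6.75% → $1.95
Scented candle $8.73: everything else → 6.75% → $0.59
Tax on everything else = $3.08 + $1.73 + $1.95 + $0.59 = $7.35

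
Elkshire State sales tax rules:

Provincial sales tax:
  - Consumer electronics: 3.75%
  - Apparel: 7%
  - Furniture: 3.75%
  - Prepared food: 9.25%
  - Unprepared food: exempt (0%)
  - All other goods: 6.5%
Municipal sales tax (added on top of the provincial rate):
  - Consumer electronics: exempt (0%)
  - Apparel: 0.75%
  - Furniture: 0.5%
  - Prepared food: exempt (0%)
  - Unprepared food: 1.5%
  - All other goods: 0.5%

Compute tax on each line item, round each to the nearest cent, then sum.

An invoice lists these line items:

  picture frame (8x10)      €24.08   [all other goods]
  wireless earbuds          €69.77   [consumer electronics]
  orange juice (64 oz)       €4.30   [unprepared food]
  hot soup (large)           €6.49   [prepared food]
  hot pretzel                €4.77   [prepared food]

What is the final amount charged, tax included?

€114.82

Picture frame (8x10) €24.08: all other goods → 6.5% + 0.5% municipal = 7% → €1.69
Wireless earbuds €69.77: consumer electronics → 3.75% + 0% municipal = 3.75% → €2.62
Orange juice (64 oz) €4.30: unprepared food → 0% + 1.5% municipal = 1.5% → €0.06
Hot soup (large) €6.49: prepared food → 9.25% + 0% municipal = 9.25% → €0.60
Hot pretzel €4.77: prepared food → 9.25% + 0% municipal = 9.25% → €0.44
Subtotal = €109.41; tax = €5.41; total due = €114.82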